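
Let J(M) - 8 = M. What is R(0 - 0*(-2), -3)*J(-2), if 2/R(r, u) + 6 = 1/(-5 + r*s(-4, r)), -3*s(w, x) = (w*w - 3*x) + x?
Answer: -60/31 ≈ -1.9355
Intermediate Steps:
J(M) = 8 + M
s(w, x) = -w²/3 + 2*x/3 (s(w, x) = -((w*w - 3*x) + x)/3 = -((w² - 3*x) + x)/3 = -(w² - 2*x)/3 = -w²/3 + 2*x/3)
R(r, u) = 2/(-6 + 1/(-5 + r*(-16/3 + 2*r/3))) (R(r, u) = 2/(-6 + 1/(-5 + r*(-⅓*(-4)² + 2*r/3))) = 2/(-6 + 1/(-5 + r*(-⅓*16 + 2*r/3))) = 2/(-6 + 1/(-5 + r*(-16/3 + 2*r/3))))
R(0 - 0*(-2), -3)*J(-2) = (2*(15 - 2*(0 - 0*(-2))*(-8 + (0 - 0*(-2))))/(3*(-31 + 4*(0 - 0*(-2))*(-8 + (0 - 0*(-2))))))*(8 - 2) = (2*(15 - 2*(0 - 1*0)*(-8 + (0 - 1*0)))/(3*(-31 + 4*(0 - 1*0)*(-8 + (0 - 1*0)))))*6 = (2*(15 - 2*(0 + 0)*(-8 + (0 + 0)))/(3*(-31 + 4*(0 + 0)*(-8 + (0 + 0)))))*6 = (2*(15 - 2*0*(-8 + 0))/(3*(-31 + 4*0*(-8 + 0))))*6 = (2*(15 - 2*0*(-8))/(3*(-31 + 4*0*(-8))))*6 = (2*(15 + 0)/(3*(-31 + 0)))*6 = ((⅔)*15/(-31))*6 = ((⅔)*(-1/31)*15)*6 = -10/31*6 = -60/31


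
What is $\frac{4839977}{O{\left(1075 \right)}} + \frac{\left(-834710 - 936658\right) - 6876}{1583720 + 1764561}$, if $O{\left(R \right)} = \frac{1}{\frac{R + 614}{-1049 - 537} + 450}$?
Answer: $\frac{11538567615843373923}{5310373666} \approx 2.1728 \cdot 10^{9}$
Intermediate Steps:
$O{\left(R \right)} = \frac{1}{\frac{356543}{793} - \frac{R}{1586}}$ ($O{\left(R \right)} = \frac{1}{\frac{614 + R}{-1586} + 450} = \frac{1}{\left(614 + R\right) \left(- \frac{1}{1586}\right) + 450} = \frac{1}{\left(- \frac{307}{793} - \frac{R}{1586}\right) + 450} = \frac{1}{\frac{356543}{793} - \frac{R}{1586}}$)
$\frac{4839977}{O{\left(1075 \right)}} + \frac{\left(-834710 - 936658\right) - 6876}{1583720 + 1764561} = \frac{4839977}{\left(-1586\right) \frac{1}{-713086 + 1075}} + \frac{\left(-834710 - 936658\right) - 6876}{1583720 + 1764561} = \frac{4839977}{\left(-1586\right) \frac{1}{-712011}} + \frac{-1771368 - 6876}{3348281} = \frac{4839977}{\left(-1586\right) \left(- \frac{1}{712011}\right)} - \frac{1778244}{3348281} = \frac{4839977}{\frac{1586}{712011}} - \frac{1778244}{3348281} = 4839977 \cdot \frac{712011}{1586} - \frac{1778244}{3348281} = \frac{3446116863747}{1586} - \frac{1778244}{3348281} = \frac{11538567615843373923}{5310373666}$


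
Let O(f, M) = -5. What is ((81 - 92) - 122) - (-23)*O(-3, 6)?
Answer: -248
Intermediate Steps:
((81 - 92) - 122) - (-23)*O(-3, 6) = ((81 - 92) - 122) - (-23)*(-5) = (-11 - 122) - 1*115 = -133 - 115 = -248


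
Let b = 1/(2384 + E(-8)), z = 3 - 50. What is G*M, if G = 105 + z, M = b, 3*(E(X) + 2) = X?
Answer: 87/3569 ≈ 0.024377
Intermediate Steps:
E(X) = -2 + X/3
z = -47
b = 3/7138 (b = 1/(2384 + (-2 + (⅓)*(-8))) = 1/(2384 + (-2 - 8/3)) = 1/(2384 - 14/3) = 1/(7138/3) = 3/7138 ≈ 0.00042029)
M = 3/7138 ≈ 0.00042029
G = 58 (G = 105 - 47 = 58)
G*M = 58*(3/7138) = 87/3569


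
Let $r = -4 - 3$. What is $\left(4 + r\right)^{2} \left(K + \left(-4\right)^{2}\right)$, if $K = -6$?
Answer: $90$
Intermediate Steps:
$r = -7$ ($r = -4 - 3 = -7$)
$\left(4 + r\right)^{2} \left(K + \left(-4\right)^{2}\right) = \left(4 - 7\right)^{2} \left(-6 + \left(-4\right)^{2}\right) = \left(-3\right)^{2} \left(-6 + 16\right) = 9 \cdot 10 = 90$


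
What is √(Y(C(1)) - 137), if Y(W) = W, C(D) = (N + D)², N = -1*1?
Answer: I*√137 ≈ 11.705*I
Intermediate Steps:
N = -1
C(D) = (-1 + D)²
√(Y(C(1)) - 137) = √((-1 + 1)² - 137) = √(0² - 137) = √(0 - 137) = √(-137) = I*√137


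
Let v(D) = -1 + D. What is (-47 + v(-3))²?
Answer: 2601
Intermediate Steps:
(-47 + v(-3))² = (-47 + (-1 - 3))² = (-47 - 4)² = (-51)² = 2601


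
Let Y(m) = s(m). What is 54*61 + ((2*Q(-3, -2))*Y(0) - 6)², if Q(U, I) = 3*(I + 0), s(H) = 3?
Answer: 5058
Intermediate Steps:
Y(m) = 3
Q(U, I) = 3*I
54*61 + ((2*Q(-3, -2))*Y(0) - 6)² = 54*61 + ((2*(3*(-2)))*3 - 6)² = 3294 + ((2*(-6))*3 - 6)² = 3294 + (-12*3 - 6)² = 3294 + (-36 - 6)² = 3294 + (-42)² = 3294 + 1764 = 5058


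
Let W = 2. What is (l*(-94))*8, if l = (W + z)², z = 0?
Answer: -3008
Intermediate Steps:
l = 4 (l = (2 + 0)² = 2² = 4)
(l*(-94))*8 = (4*(-94))*8 = -376*8 = -3008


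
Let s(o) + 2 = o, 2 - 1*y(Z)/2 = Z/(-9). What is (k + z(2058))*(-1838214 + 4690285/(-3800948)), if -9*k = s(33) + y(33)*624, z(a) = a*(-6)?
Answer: 826103276746057895/34208532 ≈ 2.4149e+10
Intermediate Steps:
y(Z) = 4 + 2*Z/9 (y(Z) = 4 - 2*Z/(-9) = 4 - 2*Z*(-1)/9 = 4 - (-2)*Z/9 = 4 + 2*Z/9)
s(o) = -2 + o
z(a) = -6*a
k = -7103/9 (k = -((-2 + 33) + (4 + (2/9)*33)*624)/9 = -(31 + (4 + 22/3)*624)/9 = -(31 + (34/3)*624)/9 = -(31 + 7072)/9 = -⅑*7103 = -7103/9 ≈ -789.22)
(k + z(2058))*(-1838214 + 4690285/(-3800948)) = (-7103/9 - 6*2058)*(-1838214 + 4690285/(-3800948)) = (-7103/9 - 12348)*(-1838214 + 4690285*(-1/3800948)) = -118235*(-1838214 - 4690285/3800948)/9 = -118235/9*(-6986960517157/3800948) = 826103276746057895/34208532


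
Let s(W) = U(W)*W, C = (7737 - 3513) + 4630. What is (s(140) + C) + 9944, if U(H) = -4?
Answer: 18238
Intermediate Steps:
C = 8854 (C = 4224 + 4630 = 8854)
s(W) = -4*W
(s(140) + C) + 9944 = (-4*140 + 8854) + 9944 = (-560 + 8854) + 9944 = 8294 + 9944 = 18238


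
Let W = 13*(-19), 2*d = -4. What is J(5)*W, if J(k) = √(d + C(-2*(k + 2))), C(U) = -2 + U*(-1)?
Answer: -247*√10 ≈ -781.08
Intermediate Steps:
C(U) = -2 - U
d = -2 (d = (½)*(-4) = -2)
J(k) = √2*√k (J(k) = √(-2 + (-2 - (-2)*(k + 2))) = √(-2 + (-2 - (-2)*(2 + k))) = √(-2 + (-2 - (-4 - 2*k))) = √(-2 + (-2 + (4 + 2*k))) = √(-2 + (2 + 2*k)) = √(2*k) = √2*√k)
W = -247
J(5)*W = (√2*√5)*(-247) = √10*(-247) = -247*√10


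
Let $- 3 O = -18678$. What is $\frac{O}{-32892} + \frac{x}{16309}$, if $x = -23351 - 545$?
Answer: $- \frac{443763533}{268217814} \approx -1.6545$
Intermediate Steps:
$O = 6226$ ($O = \left(- \frac{1}{3}\right) \left(-18678\right) = 6226$)
$x = -23896$
$\frac{O}{-32892} + \frac{x}{16309} = \frac{6226}{-32892} - \frac{23896}{16309} = 6226 \left(- \frac{1}{32892}\right) - \frac{23896}{16309} = - \frac{3113}{16446} - \frac{23896}{16309} = - \frac{443763533}{268217814}$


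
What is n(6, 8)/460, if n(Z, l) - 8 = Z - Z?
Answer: 2/115 ≈ 0.017391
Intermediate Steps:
n(Z, l) = 8 (n(Z, l) = 8 + (Z - Z) = 8 + 0 = 8)
n(6, 8)/460 = 8/460 = 8*(1/460) = 2/115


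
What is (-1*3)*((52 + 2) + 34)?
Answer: -264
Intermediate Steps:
(-1*3)*((52 + 2) + 34) = -3*(54 + 34) = -3*88 = -264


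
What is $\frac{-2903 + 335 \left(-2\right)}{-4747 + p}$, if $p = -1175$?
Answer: $\frac{397}{658} \approx 0.60334$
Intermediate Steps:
$\frac{-2903 + 335 \left(-2\right)}{-4747 + p} = \frac{-2903 + 335 \left(-2\right)}{-4747 - 1175} = \frac{-2903 - 670}{-5922} = \left(-3573\right) \left(- \frac{1}{5922}\right) = \frac{397}{658}$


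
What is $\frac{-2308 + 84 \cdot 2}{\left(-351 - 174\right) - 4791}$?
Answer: $\frac{535}{1329} \approx 0.40256$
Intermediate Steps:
$\frac{-2308 + 84 \cdot 2}{\left(-351 - 174\right) - 4791} = \frac{-2308 + 168}{\left(-351 - 174\right) - 4791} = - \frac{2140}{-525 - 4791} = - \frac{2140}{-5316} = \left(-2140\right) \left(- \frac{1}{5316}\right) = \frac{535}{1329}$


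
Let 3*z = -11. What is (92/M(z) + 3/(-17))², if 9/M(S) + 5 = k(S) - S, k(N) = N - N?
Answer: 40157569/210681 ≈ 190.61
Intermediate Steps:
z = -11/3 (z = (⅓)*(-11) = -11/3 ≈ -3.6667)
k(N) = 0
M(S) = 9/(-5 - S) (M(S) = 9/(-5 + (0 - S)) = 9/(-5 - S))
(92/M(z) + 3/(-17))² = (92/((-9/(5 - 11/3))) + 3/(-17))² = (92/((-9/4/3)) + 3*(-1/17))² = (92/((-9*¾)) - 3/17)² = (92/(-27/4) - 3/17)² = (92*(-4/27) - 3/17)² = (-368/27 - 3/17)² = (-6337/459)² = 40157569/210681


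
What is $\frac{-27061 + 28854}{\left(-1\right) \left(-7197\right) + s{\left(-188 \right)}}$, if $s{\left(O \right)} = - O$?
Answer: $\frac{1793}{7385} \approx 0.24279$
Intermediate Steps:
$\frac{-27061 + 28854}{\left(-1\right) \left(-7197\right) + s{\left(-188 \right)}} = \frac{-27061 + 28854}{\left(-1\right) \left(-7197\right) - -188} = \frac{1793}{7197 + 188} = \frac{1793}{7385}$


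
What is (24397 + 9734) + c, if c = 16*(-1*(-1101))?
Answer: 51747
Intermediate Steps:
c = 17616 (c = 16*1101 = 17616)
(24397 + 9734) + c = (24397 + 9734) + 17616 = 34131 + 17616 = 51747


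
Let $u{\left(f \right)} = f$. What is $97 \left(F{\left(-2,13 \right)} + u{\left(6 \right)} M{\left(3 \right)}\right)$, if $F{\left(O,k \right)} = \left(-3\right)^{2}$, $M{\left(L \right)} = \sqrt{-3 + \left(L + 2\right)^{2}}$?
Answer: $873 + 582 \sqrt{22} \approx 3602.8$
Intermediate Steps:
$M{\left(L \right)} = \sqrt{-3 + \left(2 + L\right)^{2}}$
$F{\left(O,k \right)} = 9$
$97 \left(F{\left(-2,13 \right)} + u{\left(6 \right)} M{\left(3 \right)}\right) = 97 \left(9 + 6 \sqrt{-3 + \left(2 + 3\right)^{2}}\right) = 97 \left(9 + 6 \sqrt{-3 + 5^{2}}\right) = 97 \left(9 + 6 \sqrt{-3 + 25}\right) = 97 \left(9 + 6 \sqrt{22}\right) = 873 + 582 \sqrt{22}$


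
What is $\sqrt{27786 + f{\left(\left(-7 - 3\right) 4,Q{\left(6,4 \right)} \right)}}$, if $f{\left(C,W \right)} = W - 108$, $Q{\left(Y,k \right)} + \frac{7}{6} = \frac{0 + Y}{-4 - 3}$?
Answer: $\frac{\sqrt{48820422}}{42} \approx 166.36$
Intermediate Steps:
$Q{\left(Y,k \right)} = - \frac{7}{6} - \frac{Y}{7}$ ($Q{\left(Y,k \right)} = - \frac{7}{6} + \frac{0 + Y}{-4 - 3} = - \frac{7}{6} + \frac{Y}{-7} = - \frac{7}{6} + Y \left(- \frac{1}{7}\right) = - \frac{7}{6} - \frac{Y}{7}$)
$f{\left(C,W \right)} = -108 + W$
$\sqrt{27786 + f{\left(\left(-7 - 3\right) 4,Q{\left(6,4 \right)} \right)}} = \sqrt{27786 - \frac{4621}{42}} = \sqrt{\frac{1162391}{42}} = \frac{\sqrt{48820422}}{42}$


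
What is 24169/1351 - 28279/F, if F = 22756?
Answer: 511784835/30743356 ≈ 16.647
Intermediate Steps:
24169/1351 - 28279/F = 24169/1351 - 28279/22756 = 511784835/30743356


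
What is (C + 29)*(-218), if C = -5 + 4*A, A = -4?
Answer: -1744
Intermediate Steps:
C = -21 (C = -5 + 4*(-4) = -5 - 16 = -21)
(C + 29)*(-218) = (-21 + 29)*(-218) = 8*(-218) = -1744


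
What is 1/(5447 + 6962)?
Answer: 1/12409 ≈ 8.0587e-5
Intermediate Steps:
1/(5447 + 6962) = 1/12409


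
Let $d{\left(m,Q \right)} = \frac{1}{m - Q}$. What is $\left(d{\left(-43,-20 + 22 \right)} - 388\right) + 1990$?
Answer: $\frac{72089}{45} \approx 1602.0$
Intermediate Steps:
$\left(d{\left(-43,-20 + 22 \right)} - 388\right) + 1990 = \left(\frac{1}{-43 - \left(-20 + 22\right)} - 388\right) + 1990 = \left(\frac{1}{-43 - 2} - 388\right) + 1990 = \left(\frac{1}{-45} - 388\right) + 1990 = \left(- \frac{1}{45} - 388\right) + 1990 = - \frac{17461}{45} + 1990 = \frac{72089}{45}$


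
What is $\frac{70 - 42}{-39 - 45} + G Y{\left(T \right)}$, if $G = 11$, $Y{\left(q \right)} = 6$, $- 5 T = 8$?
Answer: $\frac{197}{3} \approx 65.667$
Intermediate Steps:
$T = - \frac{8}{5}$ ($T = \left(- \frac{1}{5}\right) 8 = - \frac{8}{5} \approx -1.6$)
$\frac{70 - 42}{-39 - 45} + G Y{\left(T \right)} = \frac{70 - 42}{-39 - 45} + 11 \cdot 6 = \frac{28}{-84} + 66 = 28 \left(- \frac{1}{84}\right) + 66 = - \frac{1}{3} + 66 = \frac{197}{3}$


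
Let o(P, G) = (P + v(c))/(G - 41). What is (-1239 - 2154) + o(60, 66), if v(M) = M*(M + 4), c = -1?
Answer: -84768/25 ≈ -3390.7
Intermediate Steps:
v(M) = M*(4 + M)
o(P, G) = (-3 + P)/(-41 + G) (o(P, G) = (P - (4 - 1))/(G - 41) = (P - 1*3)/(-41 + G) = (P - 3)/(-41 + G) = (-3 + P)/(-41 + G))
(-1239 - 2154) + o(60, 66) = (-1239 - 2154) + (-3 + 60)/(-41 + 66) = -3393 + 57/25 = -84768/25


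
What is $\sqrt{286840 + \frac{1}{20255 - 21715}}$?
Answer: $\frac{\sqrt{152857035635}}{730} \approx 535.57$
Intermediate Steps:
$\sqrt{286840 + \frac{1}{20255 - 21715}} = \sqrt{286840 + \frac{1}{-1460}} = \sqrt{286840 - \frac{1}{1460}} = \sqrt{\frac{418786399}{1460}} = \frac{\sqrt{152857035635}}{730}$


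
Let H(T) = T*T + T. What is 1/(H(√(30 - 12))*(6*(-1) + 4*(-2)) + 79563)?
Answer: 26437/2096743731 + 14*√2/2096743731 ≈ 1.2618e-5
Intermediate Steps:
H(T) = T + T² (H(T) = T² + T = T + T²)
1/(H(√(30 - 12))*(6*(-1) + 4*(-2)) + 79563) = 1/((√(30 - 12)*(1 + √(30 - 12)))*(6*(-1) + 4*(-2)) + 79563) = 1/((√18*(1 + √18))*(-6 - 8) + 79563) = 1/(((3*√2)*(1 + 3*√2))*(-14) + 79563) = 1/((3*√2*(1 + 3*√2))*(-14) + 79563) = 1/(-42*√2*(1 + 3*√2) + 79563) = 1/(79563 - 42*√2*(1 + 3*√2))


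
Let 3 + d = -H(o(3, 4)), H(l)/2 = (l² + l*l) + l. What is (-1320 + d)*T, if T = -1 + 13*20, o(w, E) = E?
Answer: -361305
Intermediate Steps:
H(l) = 2*l + 4*l² (H(l) = 2*((l² + l*l) + l) = 2*((l² + l²) + l) = 2*(2*l² + l) = 2*(l + 2*l²) = 2*l + 4*l²)
T = 259 (T = -1 + 260 = 259)
d = -75 (d = -3 - 2*4*(1 + 2*4) = -3 - 2*4*(1 + 8) = -3 - 2*4*9 = -3 - 1*72 = -3 - 72 = -75)
(-1320 + d)*T = (-1320 - 75)*259 = -1395*259 = -361305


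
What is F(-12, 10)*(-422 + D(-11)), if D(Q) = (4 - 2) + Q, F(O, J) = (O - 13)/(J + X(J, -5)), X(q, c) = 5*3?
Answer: 431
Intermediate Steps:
X(q, c) = 15
F(O, J) = (-13 + O)/(15 + J) (F(O, J) = (O - 13)/(J + 15) = (-13 + O)/(15 + J))
D(Q) = 2 + Q
F(-12, 10)*(-422 + D(-11)) = ((-13 - 12)/(15 + 10))*(-422 + (2 - 11)) = (-25/25)*(-422 - 9) = ((1/25)*(-25))*(-431) = -1*(-431) = 431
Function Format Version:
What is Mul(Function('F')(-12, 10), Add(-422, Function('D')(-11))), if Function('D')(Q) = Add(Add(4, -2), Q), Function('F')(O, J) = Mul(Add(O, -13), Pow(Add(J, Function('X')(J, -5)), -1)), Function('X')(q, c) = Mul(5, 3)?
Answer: 431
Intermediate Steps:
Function('X')(q, c) = 15
Function('F')(O, J) = Mul(Pow(Add(15, J), -1), Add(-13, O)) (Function('F')(O, J) = Mul(Add(O, -13), Pow(Add(J, 15), -1)) = Mul(Add(-13, O), Pow(Add(15, J), -1)) = Mul(Pow(Add(15, J), -1), Add(-13, O)))
Function('D')(Q) = Add(2, Q)
Mul(Function('F')(-12, 10), Add(-422, Function('D')(-11))) = Mul(Mul(Pow(Add(15, 10), -1), Add(-13, -12)), Add(-422, Add(2, -11))) = Mul(Mul(Pow(25, -1), -25), Add(-422, -9)) = Mul(Mul(Rational(1, 25), -25), -431) = Mul(-1, -431) = 431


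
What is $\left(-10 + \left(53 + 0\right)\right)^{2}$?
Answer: $1849$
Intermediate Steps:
$\left(-10 + \left(53 + 0\right)\right)^{2} = \left(-10 + 53\right)^{2} = 43^{2} = 1849$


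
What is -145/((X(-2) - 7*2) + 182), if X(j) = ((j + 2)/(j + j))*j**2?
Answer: -145/168 ≈ -0.86310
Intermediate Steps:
X(j) = j*(2 + j)/2 (X(j) = ((2 + j)/((2*j)))*j**2 = ((2 + j)*(1/(2*j)))*j**2 = ((2 + j)/(2*j))*j**2 = j*(2 + j)/2)
-145/((X(-2) - 7*2) + 182) = -145/(((1/2)*(-2)*(2 - 2) - 7*2) + 182) = -145/(((1/2)*(-2)*0 - 14) + 182) = -145/((0 - 14) + 182) = -145/(-14 + 182) = -145/168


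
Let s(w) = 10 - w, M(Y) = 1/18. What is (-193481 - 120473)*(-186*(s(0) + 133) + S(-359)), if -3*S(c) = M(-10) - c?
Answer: 226479351635/27 ≈ 8.3881e+9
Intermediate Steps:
M(Y) = 1/18
S(c) = -1/54 + c/3 (S(c) = -(1/18 - c)/3 = -1/54 + c/3)
(-193481 - 120473)*(-186*(s(0) + 133) + S(-359)) = (-193481 - 120473)*(-186*((10 - 1*0) + 133) + (-1/54 + (⅓)*(-359))) = -313954*(-186*((10 + 0) + 133) + (-1/54 - 359/3)) = -313954*(-186*(10 + 133) - 6463/54) = -313954*(-186*143 - 6463/54) = -313954*(-26598 - 6463/54) = -313954*(-1442755/54) = 226479351635/27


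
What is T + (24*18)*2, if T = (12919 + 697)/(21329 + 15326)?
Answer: 31683536/36655 ≈ 864.37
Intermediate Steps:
T = 13616/36655 ≈ 0.37146
T + (24*18)*2 = 13616/36655 + (24*18)*2 = 13616/36655 + 432*2 = 13616/36655 + 864 = 31683536/36655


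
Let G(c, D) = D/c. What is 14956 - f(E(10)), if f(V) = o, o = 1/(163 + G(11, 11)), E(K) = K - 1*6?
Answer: 2452783/164 ≈ 14956.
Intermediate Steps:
E(K) = -6 + K (E(K) = K - 6 = -6 + K)
o = 1/164 (o = 1/(163 + 11/11) = 1/(163 + 11*(1/11)) = 1/(163 + 1) = 1/164 ≈ 0.0060976)
f(V) = 1/164
14956 - f(E(10)) = 14956 - 1*1/164 = 14956 - 1/164 = 2452783/164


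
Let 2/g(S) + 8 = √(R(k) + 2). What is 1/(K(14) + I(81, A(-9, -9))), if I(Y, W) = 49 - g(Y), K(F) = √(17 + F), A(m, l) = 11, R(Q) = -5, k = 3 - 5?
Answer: (8 - I*√3)/(2 + (8 - I*√3)*(49 + √31)) ≈ 0.018246 - 1.7213e-5*I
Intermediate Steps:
k = -2
g(S) = 2/(-8 + I*√3) (g(S) = 2/(-8 + √(-5 + 2)) = 2/(-8 + √(-3)) = 2/(-8 + I*√3))
I(Y, W) = 3299/67 + 2*I*√3/67 (I(Y, W) = 49 - (-16/67 - 2*I*√3/67) = 49 + (16/67 + 2*I*√3/67) = 3299/67 + 2*I*√3/67)
1/(K(14) + I(81, A(-9, -9))) = 1/(√(17 + 14) + (3299/67 + 2*I*√3/67)) = 1/(√31 + (3299/67 + 2*I*√3/67)) = 1/(3299/67 + √31 + 2*I*√3/67)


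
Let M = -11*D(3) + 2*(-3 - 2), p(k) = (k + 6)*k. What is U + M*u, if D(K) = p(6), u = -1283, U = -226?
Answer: 1028740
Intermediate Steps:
p(k) = k*(6 + k) (p(k) = (6 + k)*k = k*(6 + k))
D(K) = 72 (D(K) = 6*(6 + 6) = 6*12 = 72)
M = -802 (M = -11*72 + 2*(-3 - 2) = -792 + 2*(-5) = -792 - 10 = -802)
U + M*u = -226 - 802*(-1283) = -226 + 1028966 = 1028740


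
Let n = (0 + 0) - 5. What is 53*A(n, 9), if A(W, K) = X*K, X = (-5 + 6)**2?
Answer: 477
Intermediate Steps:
n = -5 (n = 0 - 5 = -5)
X = 1 (X = 1**2 = 1)
A(W, K) = K (A(W, K) = 1*K = K)
53*A(n, 9) = 53*9 = 477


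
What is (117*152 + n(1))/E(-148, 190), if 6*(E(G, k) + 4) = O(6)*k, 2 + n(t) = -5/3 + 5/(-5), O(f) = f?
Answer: 26669/279 ≈ 95.588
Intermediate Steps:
n(t) = -14/3 (n(t) = -2 + (-5/3 + 5/(-5)) = -2 + (-5*⅓ + 5*(-⅕)) = -2 + (-5/3 - 1) = -2 - 8/3 = -14/3)
E(G, k) = -4 + k (E(G, k) = -4 + (6*k)/6 = -4 + k)
(117*152 + n(1))/E(-148, 190) = (117*152 - 14/3)/(-4 + 190) = (17784 - 14/3)/186 = (53338/3)*(1/186) = 26669/279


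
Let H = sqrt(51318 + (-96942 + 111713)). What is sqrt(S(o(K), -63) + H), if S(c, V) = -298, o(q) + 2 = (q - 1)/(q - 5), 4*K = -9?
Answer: sqrt(-298 + sqrt(66089)) ≈ 6.397*I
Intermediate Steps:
K = -9/4 (K = (1/4)*(-9) = -9/4 ≈ -2.2500)
o(q) = -2 + (-1 + q)/(-5 + q) (o(q) = -2 + (q - 1)/(q - 5) = -2 + (-1 + q)/(-5 + q))
H = sqrt(66089) (H = sqrt(51318 + 14771) = sqrt(66089) ≈ 257.08)
sqrt(S(o(K), -63) + H) = sqrt(-298 + sqrt(66089))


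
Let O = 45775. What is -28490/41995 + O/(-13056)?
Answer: -12401549/2963712 ≈ -4.1845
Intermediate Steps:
-28490/41995 + O/(-13056) = -28490/41995 + 45775/(-13056) = -28490*1/41995 + 45775*(-1/13056) = -154/227 - 45775/13056 = -12401549/2963712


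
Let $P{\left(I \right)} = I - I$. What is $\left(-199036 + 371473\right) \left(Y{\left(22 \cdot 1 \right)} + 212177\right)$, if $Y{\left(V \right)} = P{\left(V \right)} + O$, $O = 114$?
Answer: $36606823167$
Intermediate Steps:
$P{\left(I \right)} = 0$
$Y{\left(V \right)} = 114$ ($Y{\left(V \right)} = 0 + 114 = 114$)
$\left(-199036 + 371473\right) \left(Y{\left(22 \cdot 1 \right)} + 212177\right) = \left(-199036 + 371473\right) \left(114 + 212177\right) = 172437 \cdot 212291 = 36606823167$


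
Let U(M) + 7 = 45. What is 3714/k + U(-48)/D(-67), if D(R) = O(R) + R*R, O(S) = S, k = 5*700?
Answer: 4139077/3869250 ≈ 1.0697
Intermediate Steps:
U(M) = 38 (U(M) = -7 + 45 = 38)
k = 3500
D(R) = R + R² (D(R) = R + R*R = R + R²)
3714/k + U(-48)/D(-67) = 3714/3500 + 38/((-67*(1 - 67))) = 3714*(1/3500) + 38/((-67*(-66))) = 1857/1750 + 38/4422 = 1857/1750 + 38*(1/4422) = 1857/1750 + 19/2211 = 4139077/3869250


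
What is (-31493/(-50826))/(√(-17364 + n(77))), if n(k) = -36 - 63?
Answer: -31493*I*√17463/887574438 ≈ -0.0046889*I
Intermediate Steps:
n(k) = -99
(-31493/(-50826))/(√(-17364 + n(77))) = (-31493/(-50826))/(√(-17364 - 99)) = (-31493*(-1/50826))/(√(-17463)) = 31493/(50826*((I*√17463))) = 31493*(-I*√17463/17463)/50826 = -31493*I*√17463/887574438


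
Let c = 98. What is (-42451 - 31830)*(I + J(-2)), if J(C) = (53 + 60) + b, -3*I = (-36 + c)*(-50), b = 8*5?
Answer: -264366079/3 ≈ -8.8122e+7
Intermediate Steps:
b = 40
I = 3100/3 (I = -(-36 + 98)*(-50)/3 = -62*(-50)/3 = -⅓*(-3100) = 3100/3 ≈ 1033.3)
J(C) = 153 (J(C) = (53 + 60) + 40 = 113 + 40 = 153)
(-42451 - 31830)*(I + J(-2)) = (-42451 - 31830)*(3100/3 + 153) = -74281*3559/3 = -264366079/3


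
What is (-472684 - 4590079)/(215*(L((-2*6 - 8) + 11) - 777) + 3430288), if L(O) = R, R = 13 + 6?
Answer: -5062763/3267318 ≈ -1.5495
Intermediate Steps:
R = 19
L(O) = 19
(-472684 - 4590079)/(215*(L((-2*6 - 8) + 11) - 777) + 3430288) = (-472684 - 4590079)/(215*(19 - 777) + 3430288) = -5062763/(215*(-758) + 3430288) = -5062763/(-162970 + 3430288) = -5062763/3267318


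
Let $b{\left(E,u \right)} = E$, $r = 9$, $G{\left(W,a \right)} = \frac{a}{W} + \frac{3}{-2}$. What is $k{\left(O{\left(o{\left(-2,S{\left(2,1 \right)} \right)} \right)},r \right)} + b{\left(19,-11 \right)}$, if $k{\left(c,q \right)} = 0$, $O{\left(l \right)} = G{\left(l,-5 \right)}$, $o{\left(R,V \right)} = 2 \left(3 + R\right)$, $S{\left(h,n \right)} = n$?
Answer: $19$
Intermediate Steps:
$G{\left(W,a \right)} = - \frac{3}{2} + \frac{a}{W}$ ($G{\left(W,a \right)} = \frac{a}{W} + 3 \left(- \frac{1}{2}\right) = \frac{a}{W} - \frac{3}{2} = - \frac{3}{2} + \frac{a}{W}$)
$o{\left(R,V \right)} = 6 + 2 R$
$O{\left(l \right)} = - \frac{3}{2} - \frac{5}{l}$
$k{\left(O{\left(o{\left(-2,S{\left(2,1 \right)} \right)} \right)},r \right)} + b{\left(19,-11 \right)} = 0 + 19 = 19$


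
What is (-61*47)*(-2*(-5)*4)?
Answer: -114680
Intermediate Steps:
(-61*47)*(-2*(-5)*4) = -28670*4 = -2867*40 = -114680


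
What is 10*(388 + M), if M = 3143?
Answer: 35310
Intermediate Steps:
10*(388 + M) = 10*(388 + 3143) = 10*3531 = 35310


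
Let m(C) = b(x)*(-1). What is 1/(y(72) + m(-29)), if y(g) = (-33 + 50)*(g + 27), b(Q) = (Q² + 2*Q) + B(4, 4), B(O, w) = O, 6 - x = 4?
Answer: 1/1671 ≈ 0.00059844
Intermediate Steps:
x = 2 (x = 6 - 1*4 = 6 - 4 = 2)
b(Q) = 4 + Q² + 2*Q (b(Q) = (Q² + 2*Q) + 4 = 4 + Q² + 2*Q)
y(g) = 459 + 17*g (y(g) = 17*(27 + g) = 459 + 17*g)
m(C) = -12 (m(C) = (4 + 2² + 2*2)*(-1) = (4 + 4 + 4)*(-1) = 12*(-1) = -12)
1/(y(72) + m(-29)) = 1/((459 + 17*72) - 12) = 1/((459 + 1224) - 12) = 1/(1683 - 12) = 1/1671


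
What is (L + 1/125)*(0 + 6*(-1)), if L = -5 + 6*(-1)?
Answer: 8244/125 ≈ 65.952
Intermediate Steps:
L = -11 (L = -5 - 6 = -11)
(L + 1/125)*(0 + 6*(-1)) = (-11 + 1/125)*(0 + 6*(-1)) = (-11 + 1/125)*(0 - 6) = -1374/125*(-6) = 8244/125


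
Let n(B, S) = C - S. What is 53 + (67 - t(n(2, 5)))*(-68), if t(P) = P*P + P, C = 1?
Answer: -3687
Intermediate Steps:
n(B, S) = 1 - S
t(P) = P + P² (t(P) = P² + P = P + P²)
53 + (67 - t(n(2, 5)))*(-68) = 53 + (67 - (1 - 1*5)*(1 + (1 - 1*5)))*(-68) = 53 + (67 - (1 - 5)*(1 + (1 - 5)))*(-68) = 53 + (67 - (-4)*(1 - 4))*(-68) = 53 + (67 - (-4)*(-3))*(-68) = 53 + (67 - 1*12)*(-68) = 53 + (67 - 12)*(-68) = 53 + 55*(-68) = 53 - 3740 = -3687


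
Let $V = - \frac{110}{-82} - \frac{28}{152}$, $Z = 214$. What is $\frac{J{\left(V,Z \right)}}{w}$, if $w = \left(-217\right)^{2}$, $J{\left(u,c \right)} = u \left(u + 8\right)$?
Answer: $\frac{25723401}{114302143396} \approx 0.00022505$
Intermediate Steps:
$V = \frac{1803}{1558}$ ($V = \left(-110\right) \left(- \frac{1}{82}\right) - \frac{7}{38} = \frac{55}{41} - \frac{7}{38} = \frac{1803}{1558} \approx 1.1573$)
$J{\left(u,c \right)} = u \left(8 + u\right)$
$w = 47089$
$\frac{J{\left(V,Z \right)}}{w} = \frac{\frac{1803}{1558} \left(8 + \frac{1803}{1558}\right)}{47089} = \frac{1803}{1558} \cdot \frac{14267}{1558} \cdot \frac{1}{47089} = \frac{25723401}{2427364} \cdot \frac{1}{47089} = \frac{25723401}{114302143396}$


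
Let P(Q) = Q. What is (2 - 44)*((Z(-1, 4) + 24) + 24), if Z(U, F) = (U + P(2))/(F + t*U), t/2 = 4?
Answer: -4011/2 ≈ -2005.5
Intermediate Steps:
t = 8 (t = 2*4 = 8)
Z(U, F) = (2 + U)/(F + 8*U) (Z(U, F) = (U + 2)/(F + 8*U) = (2 + U)/(F + 8*U))
(2 - 44)*((Z(-1, 4) + 24) + 24) = (2 - 44)*(((2 - 1)/(4 + 8*(-1)) + 24) + 24) = -42*((1/(4 - 8) + 24) + 24) = -42*((1/(-4) + 24) + 24) = -42*((-¼*1 + 24) + 24) = -42*((-¼ + 24) + 24) = -42*(95/4 + 24) = -42*191/4 = -4011/2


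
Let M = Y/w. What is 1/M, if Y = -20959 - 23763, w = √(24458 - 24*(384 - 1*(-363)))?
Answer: -√6530/44722 ≈ -0.0018069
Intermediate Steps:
w = √6530 (w = √(24458 - 24*(384 + 363)) = √(24458 - 24*747) = √(24458 - 17928) = √6530 ≈ 80.808)
Y = -44722
M = -22361*√6530/3265 (M = -44722*√6530/6530 = -22361*√6530/3265 ≈ -553.43)
1/M = 1/(-22361*√6530/3265) = -√6530/44722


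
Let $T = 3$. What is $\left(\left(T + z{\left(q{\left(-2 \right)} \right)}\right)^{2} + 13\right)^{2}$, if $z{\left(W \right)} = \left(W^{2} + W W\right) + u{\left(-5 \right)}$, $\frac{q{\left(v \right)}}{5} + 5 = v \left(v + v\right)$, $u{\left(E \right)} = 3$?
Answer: $43242786601$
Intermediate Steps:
$q{\left(v \right)} = -25 + 10 v^{2}$ ($q{\left(v \right)} = -25 + 5 v \left(v + v\right) = -25 + 5 v 2 v = -25 + 5 \cdot 2 v^{2} = -25 + 10 v^{2}$)
$z{\left(W \right)} = 3 + 2 W^{2}$ ($z{\left(W \right)} = \left(W^{2} + W W\right) + 3 = \left(W^{2} + W^{2}\right) + 3 = 2 W^{2} + 3 = 3 + 2 W^{2}$)
$\left(\left(T + z{\left(q{\left(-2 \right)} \right)}\right)^{2} + 13\right)^{2} = \left(\left(3 + \left(3 + 2 \left(-25 + 10 \left(-2\right)^{2}\right)^{2}\right)\right)^{2} + 13\right)^{2} = \left(\left(3 + \left(3 + 2 \left(-25 + 10 \cdot 4\right)^{2}\right)\right)^{2} + 13\right)^{2} = \left(\left(3 + \left(3 + 2 \left(-25 + 40\right)^{2}\right)\right)^{2} + 13\right)^{2} = \left(\left(3 + \left(3 + 2 \cdot 15^{2}\right)\right)^{2} + 13\right)^{2} = \left(\left(3 + \left(3 + 2 \cdot 225\right)\right)^{2} + 13\right)^{2} = \left(\left(3 + \left(3 + 450\right)\right)^{2} + 13\right)^{2} = \left(\left(3 + 453\right)^{2} + 13\right)^{2} = \left(456^{2} + 13\right)^{2} = \left(207936 + 13\right)^{2} = 207949^{2} = 43242786601$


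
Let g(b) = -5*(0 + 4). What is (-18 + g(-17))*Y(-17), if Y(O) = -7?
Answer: 266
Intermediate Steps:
g(b) = -20 (g(b) = -5*4 = -20)
(-18 + g(-17))*Y(-17) = (-18 - 20)*(-7) = -38*(-7) = 266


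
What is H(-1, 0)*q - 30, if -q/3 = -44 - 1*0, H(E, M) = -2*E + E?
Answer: 102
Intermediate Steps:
H(E, M) = -E
q = 132 (q = -3*(-44 - 1*0) = -3*(-44 + 0) = -3*(-44) = 132)
H(-1, 0)*q - 30 = -1*(-1)*132 - 30 = 1*132 - 30 = 132 - 30 = 102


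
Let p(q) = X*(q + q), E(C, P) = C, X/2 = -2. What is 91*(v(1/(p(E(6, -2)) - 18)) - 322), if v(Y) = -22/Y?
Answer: 102830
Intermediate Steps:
X = -4 (X = 2*(-2) = -4)
p(q) = -8*q (p(q) = -4*(q + q) = -8*q)
91*(v(1/(p(E(6, -2)) - 18)) - 322) = 91*(-22/(1/(-8*6 - 18)) - 322) = 91*(-22/(1/(-48 - 18)) - 322) = 91*(-22/(1/(-66)) - 322) = 91*(-22/(-1/66) - 322) = 91*(-22*(-66) - 322) = 91*(1452 - 322) = 91*1130 = 102830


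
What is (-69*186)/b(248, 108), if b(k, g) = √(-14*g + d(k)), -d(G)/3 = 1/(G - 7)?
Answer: 4278*I*√87819195/121465 ≈ 330.05*I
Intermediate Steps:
d(G) = -3/(-7 + G) (d(G) = -3/(G - 7) = -3/(-7 + G))
b(k, g) = √(-14*g - 3/(-7 + k))
(-69*186)/b(248, 108) = (-69*186)/(√((-3 - 14*108*(-7 + 248))/(-7 + 248))) = -12834*√241/√(-3 - 14*108*241) = -12834*√241/√(-3 - 364392) = -12834*(-I*√87819195/364395) = -(-4278)*I*√87819195/121465 = 4278*I*√87819195/121465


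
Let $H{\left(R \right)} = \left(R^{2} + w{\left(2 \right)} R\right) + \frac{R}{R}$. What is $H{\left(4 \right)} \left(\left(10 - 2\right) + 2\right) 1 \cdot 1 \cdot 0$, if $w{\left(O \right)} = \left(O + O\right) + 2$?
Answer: $0$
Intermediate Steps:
$w{\left(O \right)} = 2 + 2 O$ ($w{\left(O \right)} = 2 O + 2 = 2 + 2 O$)
$H{\left(R \right)} = 1 + R^{2} + 6 R$ ($H{\left(R \right)} = \left(R^{2} + \left(2 + 2 \cdot 2\right) R\right) + \frac{R}{R} = \left(R^{2} + \left(2 + 4\right) R\right) + 1 = \left(R^{2} + 6 R\right) + 1 = 1 + R^{2} + 6 R$)
$H{\left(4 \right)} \left(\left(10 - 2\right) + 2\right) 1 \cdot 1 \cdot 0 = \left(1 + 4^{2} + 6 \cdot 4\right) \left(\left(10 - 2\right) + 2\right) 1 \cdot 1 \cdot 0 = \left(1 + 16 + 24\right) \left(8 + 2\right) 1 \cdot 0 = 41 \cdot 10 \cdot 0 = 410 \cdot 0 = 0$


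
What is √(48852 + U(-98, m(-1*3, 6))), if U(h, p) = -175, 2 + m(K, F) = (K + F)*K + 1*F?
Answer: √48677 ≈ 220.63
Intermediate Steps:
m(K, F) = -2 + F + K*(F + K) (m(K, F) = -2 + ((K + F)*K + 1*F) = -2 + ((F + K)*K + F) = -2 + (K*(F + K) + F) = -2 + (F + K*(F + K)) = -2 + F + K*(F + K))
√(48852 + U(-98, m(-1*3, 6))) = √(48852 - 175) = √48677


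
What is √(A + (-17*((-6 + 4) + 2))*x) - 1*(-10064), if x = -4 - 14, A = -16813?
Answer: 10064 + I*√16813 ≈ 10064.0 + 129.67*I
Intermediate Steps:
x = -18
√(A + (-17*((-6 + 4) + 2))*x) - 1*(-10064) = √(-16813 - 17*((-6 + 4) + 2)*(-18)) - 1*(-10064) = √(-16813 - 17*(-2 + 2)*(-18)) + 10064 = √(-16813 - 17*0*(-18)) + 10064 = √(-16813 + 0*(-18)) + 10064 = √(-16813 + 0) + 10064 = √(-16813) + 10064 = I*√16813 + 10064 = 10064 + I*√16813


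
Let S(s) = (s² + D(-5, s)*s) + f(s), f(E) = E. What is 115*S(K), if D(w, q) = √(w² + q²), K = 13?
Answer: 20930 + 1495*√194 ≈ 41753.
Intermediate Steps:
D(w, q) = √(q² + w²)
S(s) = s + s² + s*√(25 + s²) (S(s) = (s² + √(s² + (-5)²)*s) + s = (s² + √(s² + 25)*s) + s = (s² + √(25 + s²)*s) + s = (s² + s*√(25 + s²)) + s = s + s² + s*√(25 + s²))
115*S(K) = 115*(13*(1 + 13 + √(25 + 13²))) = 115*(13*(1 + 13 + √(25 + 169))) = 115*(13*(1 + 13 + √194)) = 115*(13*(14 + √194)) = 115*(182 + 13*√194) = 20930 + 1495*√194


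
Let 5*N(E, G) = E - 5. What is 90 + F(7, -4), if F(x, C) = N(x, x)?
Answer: 452/5 ≈ 90.400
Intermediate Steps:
N(E, G) = -1 + E/5 (N(E, G) = (E - 5)/5 = (-5 + E)/5 = -1 + E/5)
F(x, C) = -1 + x/5
90 + F(7, -4) = 90 + (-1 + (⅕)*7) = 90 + (-1 + 7/5) = 90 + ⅖ = 452/5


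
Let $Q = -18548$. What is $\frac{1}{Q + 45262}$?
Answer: $\frac{1}{26714} \approx 3.7434 \cdot 10^{-5}$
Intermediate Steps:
$\frac{1}{Q + 45262} = \frac{1}{-18548 + 45262} = \frac{1}{26714}$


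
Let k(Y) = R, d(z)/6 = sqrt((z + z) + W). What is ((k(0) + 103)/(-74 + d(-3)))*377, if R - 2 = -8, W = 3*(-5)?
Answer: -1353053/3116 - 109707*I*sqrt(21)/3116 ≈ -434.23 - 161.34*I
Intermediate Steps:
W = -15
R = -6 (R = 2 - 8 = -6)
d(z) = 6*sqrt(-15 + 2*z) (d(z) = 6*sqrt((z + z) - 15) = 6*sqrt(2*z - 15) = 6*sqrt(-15 + 2*z))
k(Y) = -6
((k(0) + 103)/(-74 + d(-3)))*377 = ((-6 + 103)/(-74 + 6*sqrt(-15 + 2*(-3))))*377 = (97/(-74 + 6*sqrt(-15 - 6)))*377 = (97/(-74 + 6*sqrt(-21)))*377 = (97/(-74 + 6*(I*sqrt(21))))*377 = (97/(-74 + 6*I*sqrt(21)))*377 = 36569/(-74 + 6*I*sqrt(21))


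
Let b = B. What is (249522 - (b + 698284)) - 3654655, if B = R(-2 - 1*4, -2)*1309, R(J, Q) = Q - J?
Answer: -4108653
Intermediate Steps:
B = 5236 (B = (-2 - (-2 - 1*4))*1309 = (-2 - (-2 - 4))*1309 = (-2 - 1*(-6))*1309 = (-2 + 6)*1309 = 4*1309 = 5236)
b = 5236
(249522 - (b + 698284)) - 3654655 = (249522 - (5236 + 698284)) - 3654655 = (249522 - 1*703520) - 3654655 = (249522 - 703520) - 3654655 = -453998 - 3654655 = -4108653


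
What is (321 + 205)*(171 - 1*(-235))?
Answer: 213556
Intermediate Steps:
(321 + 205)*(171 - 1*(-235)) = 526*(171 + 235) = 526*406 = 213556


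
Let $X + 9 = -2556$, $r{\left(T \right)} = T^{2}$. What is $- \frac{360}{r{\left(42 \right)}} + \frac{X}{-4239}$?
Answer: $\frac{3085}{7693} \approx 0.40101$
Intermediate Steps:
$X = -2565$ ($X = -9 - 2556 = -2565$)
$- \frac{360}{r{\left(42 \right)}} + \frac{X}{-4239} = - \frac{360}{42^{2}} - \frac{2565}{-4239} = - \frac{360}{1764} - - \frac{95}{157} = \left(-360\right) \frac{1}{1764} + \frac{95}{157} = - \frac{10}{49} + \frac{95}{157} = \frac{3085}{7693}$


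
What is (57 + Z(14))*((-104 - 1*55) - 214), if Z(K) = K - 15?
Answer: -20888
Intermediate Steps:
Z(K) = -15 + K
(57 + Z(14))*((-104 - 1*55) - 214) = (57 + (-15 + 14))*((-104 - 1*55) - 214) = (57 - 1)*((-104 - 55) - 214) = 56*(-159 - 214) = 56*(-373) = -20888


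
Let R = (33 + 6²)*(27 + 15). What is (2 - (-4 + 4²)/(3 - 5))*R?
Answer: 23184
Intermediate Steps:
R = 2898 (R = (33 + 36)*42 = 69*42 = 2898)
(2 - (-4 + 4²)/(3 - 5))*R = (2 - (-4 + 4²)/(3 - 5))*2898 = (2 - (-4 + 16)/(-2))*2898 = (2 - 12*(-1)/2)*2898 = (2 - 1*(-6))*2898 = (2 + 6)*2898 = 8*2898 = 23184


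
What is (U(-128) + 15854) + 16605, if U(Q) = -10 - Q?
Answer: 32577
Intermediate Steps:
(U(-128) + 15854) + 16605 = ((-10 - 1*(-128)) + 15854) + 16605 = ((-10 + 128) + 15854) + 16605 = (118 + 15854) + 16605 = 15972 + 16605 = 32577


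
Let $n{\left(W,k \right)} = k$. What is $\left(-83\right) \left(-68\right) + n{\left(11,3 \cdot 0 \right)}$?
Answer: $5644$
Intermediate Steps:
$\left(-83\right) \left(-68\right) + n{\left(11,3 \cdot 0 \right)} = \left(-83\right) \left(-68\right) + 3 \cdot 0 = 5644 + 0 = 5644$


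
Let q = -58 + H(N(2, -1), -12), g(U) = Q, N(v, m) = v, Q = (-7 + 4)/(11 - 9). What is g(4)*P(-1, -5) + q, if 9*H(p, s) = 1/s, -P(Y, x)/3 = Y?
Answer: -6751/108 ≈ -62.509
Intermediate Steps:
Q = -3/2 ≈ -1.5000
P(Y, x) = -3*Y
H(p, s) = 1/(9*s)
g(U) = -3/2
q = -6265/108 (q = -58 + (1/9)/(-12) = -58 + (1/9)*(-1/12) = -58 - 1/108 = -6265/108 ≈ -58.009)
g(4)*P(-1, -5) + q = -(-9)*(-1)/2 - 6265/108 = -3/2*3 - 6265/108 = -9/2 - 6265/108 = -6751/108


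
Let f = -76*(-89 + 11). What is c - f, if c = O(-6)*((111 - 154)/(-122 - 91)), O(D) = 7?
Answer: -1262363/213 ≈ -5926.6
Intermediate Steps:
c = 301/213 (c = 7*((111 - 154)/(-122 - 91)) = 7*(-43/(-213)) = 7*(-43*(-1/213)) = 7*(43/213) = 301/213 ≈ 1.4131)
f = 5928 (f = -76*(-78) = 5928)
c - f = 301/213 - 1*5928 = 301/213 - 5928 = -1262363/213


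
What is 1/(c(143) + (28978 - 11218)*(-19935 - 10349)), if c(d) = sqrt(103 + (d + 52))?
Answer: -268921920/144637998112972651 - sqrt(298)/289275996225945302 ≈ -1.8593e-9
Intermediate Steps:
c(d) = sqrt(155 + d) (c(d) = sqrt(103 + (52 + d)) = sqrt(155 + d))
1/(c(143) + (28978 - 11218)*(-19935 - 10349)) = 1/(sqrt(155 + 143) + (28978 - 11218)*(-19935 - 10349)) = 1/(sqrt(298) + 17760*(-30284)) = 1/(sqrt(298) - 537843840) = 1/(-537843840 + sqrt(298))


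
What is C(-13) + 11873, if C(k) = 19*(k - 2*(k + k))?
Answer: 12614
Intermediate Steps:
C(k) = -57*k (C(k) = 19*(k - 4*k) = 19*(-3*k) = -57*k)
C(-13) + 11873 = -57*(-13) + 11873 = 741 + 11873 = 12614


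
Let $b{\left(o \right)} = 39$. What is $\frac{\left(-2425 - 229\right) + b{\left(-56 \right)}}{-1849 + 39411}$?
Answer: $- \frac{2615}{37562} \approx -0.069618$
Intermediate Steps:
$\frac{\left(-2425 - 229\right) + b{\left(-56 \right)}}{-1849 + 39411} = \frac{\left(-2425 - 229\right) + 39}{-1849 + 39411} = \frac{-2654 + 39}{37562} = \left(-2615\right) \frac{1}{37562} = - \frac{2615}{37562}$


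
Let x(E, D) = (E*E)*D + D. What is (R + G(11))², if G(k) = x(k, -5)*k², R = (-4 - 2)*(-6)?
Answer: 5442603076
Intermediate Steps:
R = 36 (R = -6*(-6) = 36)
x(E, D) = D + D*E² (x(E, D) = E²*D + D = D*E² + D = D + D*E²)
G(k) = k²*(-5 - 5*k²) (G(k) = (-5*(1 + k²))*k² = (-5 - 5*k²)*k² = k²*(-5 - 5*k²))
(R + G(11))² = (36 + 5*11²*(-1 - 1*11²))² = (36 + 5*121*(-1 - 1*121))² = (36 + 5*121*(-1 - 121))² = (36 + 5*121*(-122))² = (36 - 73810)² = (-73774)² = 5442603076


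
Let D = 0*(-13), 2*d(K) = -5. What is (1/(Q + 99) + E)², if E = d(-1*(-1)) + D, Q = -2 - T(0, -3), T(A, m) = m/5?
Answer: 1476225/238144 ≈ 6.1989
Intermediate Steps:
d(K) = -5/2 (d(K) = (½)*(-5) = -5/2)
T(A, m) = m/5 (T(A, m) = m*(⅕) = m/5)
Q = -7/5 (Q = -2 - (-3)/5 = -2 - 1*(-⅗) = -2 + ⅗ = -7/5 ≈ -1.4000)
D = 0
E = -5/2 (E = -5/2 + 0 = -5/2 ≈ -2.5000)
(1/(Q + 99) + E)² = (1/(-7/5 + 99) - 5/2)² = (1/(488/5) - 5/2)² = (5/488 - 5/2)² = (-1215/488)² = 1476225/238144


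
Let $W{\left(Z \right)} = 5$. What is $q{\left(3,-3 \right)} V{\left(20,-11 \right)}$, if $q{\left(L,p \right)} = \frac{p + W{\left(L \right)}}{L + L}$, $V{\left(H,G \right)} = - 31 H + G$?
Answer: $- \frac{631}{3} \approx -210.33$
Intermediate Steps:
$V{\left(H,G \right)} = G - 31 H$
$q{\left(L,p \right)} = \frac{5 + p}{2 L}$ ($q{\left(L,p \right)} = \frac{p + 5}{L + L} = \frac{5 + p}{2 L}$)
$q{\left(3,-3 \right)} V{\left(20,-11 \right)} = \frac{5 - 3}{2 \cdot 3} \left(-11 - 620\right) = \frac{1}{2} \cdot \frac{1}{3} \cdot 2 \left(-11 - 620\right) = \frac{1}{3} \left(-631\right) = - \frac{631}{3}$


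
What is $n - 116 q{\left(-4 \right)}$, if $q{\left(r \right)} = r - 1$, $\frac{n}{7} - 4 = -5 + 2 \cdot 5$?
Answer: $643$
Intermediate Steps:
$n = 63$ ($n = 28 + 7 \left(-5 + 2 \cdot 5\right) = 28 + 7 \left(-5 + 10\right) = 28 + 7 \cdot 5 = 28 + 35 = 63$)
$q{\left(r \right)} = -1 + r$ ($q{\left(r \right)} = r - 1 = -1 + r$)
$n - 116 q{\left(-4 \right)} = 63 - 116 \left(-1 - 4\right) = 63 - -580 = 63 + 580 = 643$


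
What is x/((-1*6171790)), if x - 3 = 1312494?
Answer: -1312497/6171790 ≈ -0.21266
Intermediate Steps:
x = 1312497 (x = 3 + 1312494 = 1312497)
x/((-1*6171790)) = 1312497/((-1*6171790)) = 1312497/(-6171790) = 1312497*(-1/6171790) = -1312497/6171790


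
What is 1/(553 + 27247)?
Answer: 1/27800 ≈ 3.5971e-5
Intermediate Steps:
1/(553 + 27247) = 1/27800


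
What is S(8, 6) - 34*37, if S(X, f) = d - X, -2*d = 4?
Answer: -1268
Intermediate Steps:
d = -2 (d = -½*4 = -2)
S(X, f) = -2 - X
S(8, 6) - 34*37 = (-2 - 1*8) - 34*37 = (-2 - 8) - 1258 = -10 - 1258 = -1268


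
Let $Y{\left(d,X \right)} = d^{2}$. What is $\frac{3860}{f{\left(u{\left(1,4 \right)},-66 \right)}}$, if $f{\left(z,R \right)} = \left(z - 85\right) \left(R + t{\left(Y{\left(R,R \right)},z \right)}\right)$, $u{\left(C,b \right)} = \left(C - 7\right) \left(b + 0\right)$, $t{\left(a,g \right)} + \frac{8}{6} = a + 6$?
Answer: $- \frac{2895}{351089} \approx -0.0082458$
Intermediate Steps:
$t{\left(a,g \right)} = \frac{14}{3} + a$ ($t{\left(a,g \right)} = - \frac{4}{3} + \left(a + 6\right) = - \frac{4}{3} + \left(6 + a\right) = \frac{14}{3} + a$)
$u{\left(C,b \right)} = b \left(-7 + C\right)$ ($u{\left(C,b \right)} = \left(-7 + C\right) b = b \left(-7 + C\right)$)
$f{\left(z,R \right)} = \left(-85 + z\right) \left(\frac{14}{3} + R + R^{2}\right)$ ($f{\left(z,R \right)} = \left(z - 85\right) \left(R + \left(\frac{14}{3} + R^{2}\right)\right) = \left(-85 + z\right) \left(\frac{14}{3} + R + R^{2}\right)$)
$\frac{3860}{f{\left(u{\left(1,4 \right)},-66 \right)}} = \frac{3860}{- \frac{1190}{3} - -5610 - 85 \left(-66\right)^{2} - 66 \cdot 4 \left(-7 + 1\right) + \frac{4 \left(-7 + 1\right) \left(14 + 3 \left(-66\right)^{2}\right)}{3}} = \frac{3860}{- \frac{1190}{3} + 5610 - 370260 - 66 \cdot 4 \left(-6\right) + \frac{4 \left(-6\right) \left(14 + 3 \cdot 4356\right)}{3}} = \frac{3860}{- \frac{1190}{3} + 5610 - 370260 - -1584 + \frac{1}{3} \left(-24\right) \left(14 + 13068\right)} = \frac{3860}{- \frac{1190}{3} + 5610 - 370260 + 1584 + \frac{1}{3} \left(-24\right) 13082} = \frac{3860}{- \frac{1190}{3} + 5610 - 370260 + 1584 - 104656} = \frac{3860}{- \frac{1404356}{3}} = 3860 \left(- \frac{3}{1404356}\right) = - \frac{2895}{351089}$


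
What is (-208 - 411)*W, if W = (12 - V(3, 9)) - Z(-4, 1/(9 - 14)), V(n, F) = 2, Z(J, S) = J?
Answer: -8666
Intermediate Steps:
W = 14 (W = (12 - 1*2) - 1*(-4) = (12 - 2) + 4 = 10 + 4 = 14)
(-208 - 411)*W = (-208 - 411)*14 = -619*14 = -8666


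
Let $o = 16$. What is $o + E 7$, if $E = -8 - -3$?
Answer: $-19$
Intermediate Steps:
$E = -5$ ($E = -8 + 3 = -5$)
$o + E 7 = 16 - 35 = -19$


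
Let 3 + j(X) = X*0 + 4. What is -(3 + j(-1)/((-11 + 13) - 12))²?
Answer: -841/100 ≈ -8.4100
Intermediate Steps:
j(X) = 1 (j(X) = -3 + (X*0 + 4) = -3 + (0 + 4) = -3 + 4 = 1)
-(3 + j(-1)/((-11 + 13) - 12))² = -(3 + 1/((-11 + 13) - 12))² = -(3 + 1/(2 - 12))² = -(3 + 1/(-10))² = -(3 + 1*(-⅒))² = -(3 - ⅒)² = -(29/10)² = -1*841/100 = -841/100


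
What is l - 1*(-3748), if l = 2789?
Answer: 6537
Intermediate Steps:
l - 1*(-3748) = 2789 - 1*(-3748) = 2789 + 3748 = 6537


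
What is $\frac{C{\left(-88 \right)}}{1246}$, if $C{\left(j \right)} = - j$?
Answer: $\frac{44}{623} \approx 0.070626$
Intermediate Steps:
$\frac{C{\left(-88 \right)}}{1246} = \frac{\left(-1\right) \left(-88\right)}{1246} = 88 \cdot \frac{1}{1246} = \frac{44}{623}$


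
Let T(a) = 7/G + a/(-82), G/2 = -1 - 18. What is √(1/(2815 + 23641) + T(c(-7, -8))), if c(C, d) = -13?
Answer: I*√2722174504346/10304612 ≈ 0.16011*I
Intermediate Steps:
G = -38 (G = 2*(-1 - 18) = 2*(-19) = -38)
T(a) = -7/38 - a/82 (T(a) = 7/(-38) + a/(-82) = 7*(-1/38) + a*(-1/82) = -7/38 - a/82)
√(1/(2815 + 23641) + T(c(-7, -8))) = √(1/(2815 + 23641) + (-7/38 - 1/82*(-13))) = √(1/26456 + (-7/38 + 13/82)) = √(1/26456 - 20/779) = √(-528341/20609224) = I*√2722174504346/10304612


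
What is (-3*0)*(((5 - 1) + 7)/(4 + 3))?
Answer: 0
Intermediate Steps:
(-3*0)*(((5 - 1) + 7)/(4 + 3)) = 0*((4 + 7)/7) = 0*(11*(⅐)) = 0*(11/7) = 0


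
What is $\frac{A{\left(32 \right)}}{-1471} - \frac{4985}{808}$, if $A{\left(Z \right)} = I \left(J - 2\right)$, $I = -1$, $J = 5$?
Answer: $- \frac{7330511}{1188568} \approx -6.1675$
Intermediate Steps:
$A{\left(Z \right)} = -3$ ($A{\left(Z \right)} = - (5 - 2) = \left(-1\right) 3 = -3$)
$\frac{A{\left(32 \right)}}{-1471} - \frac{4985}{808} = - \frac{3}{-1471} - \frac{4985}{808} = \left(-3\right) \left(- \frac{1}{1471}\right) - \frac{4985}{808} = \frac{3}{1471} - \frac{4985}{808} = - \frac{7330511}{1188568}$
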